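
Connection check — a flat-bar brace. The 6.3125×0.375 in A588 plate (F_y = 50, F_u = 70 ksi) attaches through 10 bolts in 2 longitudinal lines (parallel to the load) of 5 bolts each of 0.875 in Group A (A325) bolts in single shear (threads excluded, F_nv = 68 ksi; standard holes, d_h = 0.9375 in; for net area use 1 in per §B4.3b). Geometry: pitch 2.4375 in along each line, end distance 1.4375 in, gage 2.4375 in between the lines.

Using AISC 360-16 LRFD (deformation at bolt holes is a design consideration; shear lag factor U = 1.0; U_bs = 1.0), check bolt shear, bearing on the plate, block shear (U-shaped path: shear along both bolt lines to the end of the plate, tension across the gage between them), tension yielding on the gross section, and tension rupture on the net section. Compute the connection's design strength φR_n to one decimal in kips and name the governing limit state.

Bolt shear: A_b = π(0.875)²/4 = 0.60132 in². φR_n = 0.75 × 68 × 0.60132 × 10 × 1 = 306.7 kips.
Bearing (0.375 in plate, F_u = 70 ksi): end bolts L_c = 1.4375 − 0.9375/2 = 0.96875, R_n = min(1.2×0.96875×0.375×70, 2.4×0.875×0.375×70) = 30.516 kips/bolt; interior L_c = 2.4375 − 0.9375 = 1.5, R_n = 47.25 kips/bolt. φR_n = 0.75 × (2×30.516 + 8×47.25) = 329.3 kips.
Block shear: shear path 2×[1.4375+4×2.4375] = 2×11.1875 in, A_gv = 8.3906, A_nv = 2×(11.1875 − 4.5×1)×0.375 = 5.0156 in²; tension across gage: (2.4375 − 1×1)×0.375 = 0.53906 in². R_n = min(0.6×70×5.0156, 0.6×50×8.3906) + 1.0×70×0.53906 = min(210.66, 251.72) + 37.734 = 248.39 kips. φR_n = 0.75 × 248.39 = 186.3 kips.
Tension yield (gross): A_g = 6.3125×0.375 = 2.3672 in². φR_n = 0.90 × 50 × 2.3672 = 106.5 kips.
Tension rupture (net): A_n = (6.3125 − 2×1)×0.375 = 1.6172 in² (U = 1.0, A_e = A_n). φR_n = 0.75 × 70 × 1.6172 = 84.9 kips.
Governing: min(306.7, 329.3, 186.3, 106.5, 84.9) = 84.9 kips → net-section rupture.

84.9 kips (net-section rupture governs)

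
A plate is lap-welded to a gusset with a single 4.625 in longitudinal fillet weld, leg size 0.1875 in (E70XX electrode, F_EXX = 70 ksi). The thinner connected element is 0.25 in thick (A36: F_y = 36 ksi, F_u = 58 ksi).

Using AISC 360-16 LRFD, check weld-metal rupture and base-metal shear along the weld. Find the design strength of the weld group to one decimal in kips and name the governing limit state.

Weld metal: throat = 0.707×0.1875 = 0.13256 in, L = 4.625 in. φR_n = 0.75 × 0.6 × 70 × 0.13256 × 4.625 = 19.3 kips.
Base metal shear (0.25 in plate): yield φR_n = 1.0×0.6×36×0.25×4.625 = 25.0 kips; rupture φR_n = 0.75×0.6×58×0.25×4.625 = 30.2 kips; take 25.0 kips (yield).
Governing: min(19.3, 25.0) = 19.3 kips → weld metal.

19.3 kips (weld metal governs)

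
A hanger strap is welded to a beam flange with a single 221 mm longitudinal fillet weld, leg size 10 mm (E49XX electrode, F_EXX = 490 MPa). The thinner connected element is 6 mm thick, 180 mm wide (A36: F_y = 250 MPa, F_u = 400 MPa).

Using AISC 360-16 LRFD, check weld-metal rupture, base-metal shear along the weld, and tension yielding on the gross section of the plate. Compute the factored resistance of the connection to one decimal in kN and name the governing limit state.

Weld metal: throat = 0.707×10 = 7.07 mm, L = 221 mm. φR_n = 0.75 × 0.6 × 490 × 7.07 × 221 = 344.5 kN.
Base metal shear (6 mm plate): yield φR_n = 1.0×0.6×250×6×221 = 198.9 kN; rupture φR_n = 0.75×0.6×400×6×221 = 238.7 kN; take 198.9 kN (yield).
Tension yield (gross): A_g = 180×6 = 1080 mm². φR_n = 0.90 × 250 × 1080 = 243.0 kN.
Governing: min(344.5, 198.9, 243.0) = 198.9 kN → base-metal shear.

198.9 kN (base-metal shear governs)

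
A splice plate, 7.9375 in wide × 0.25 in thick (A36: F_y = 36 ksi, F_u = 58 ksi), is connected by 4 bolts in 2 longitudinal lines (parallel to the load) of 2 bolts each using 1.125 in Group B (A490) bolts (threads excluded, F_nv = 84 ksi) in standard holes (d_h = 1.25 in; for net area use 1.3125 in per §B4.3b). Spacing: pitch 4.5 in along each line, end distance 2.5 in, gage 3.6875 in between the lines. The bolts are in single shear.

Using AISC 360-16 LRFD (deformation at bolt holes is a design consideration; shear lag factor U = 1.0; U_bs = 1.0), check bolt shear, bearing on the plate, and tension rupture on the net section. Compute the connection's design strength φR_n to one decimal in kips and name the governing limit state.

Bolt shear: A_b = π(1.125)²/4 = 0.99402 in². φR_n = 0.75 × 84 × 0.99402 × 4 × 1 = 250.5 kips.
Bearing (0.25 in plate, F_u = 58 ksi): end bolts L_c = 2.5 − 1.25/2 = 1.875, R_n = min(1.2×1.875×0.25×58, 2.4×1.125×0.25×58) = 32.625 kips/bolt; interior L_c = 4.5 − 1.25 = 3.25, R_n = 39.15 kips/bolt. φR_n = 0.75 × (2×32.625 + 2×39.15) = 107.7 kips.
Tension rupture (net): A_n = (7.9375 − 2×1.3125)×0.25 = 1.3281 in² (U = 1.0, A_e = A_n). φR_n = 0.75 × 58 × 1.3281 = 57.8 kips.
Governing: min(250.5, 107.7, 57.8) = 57.8 kips → net-section rupture.

57.8 kips (net-section rupture governs)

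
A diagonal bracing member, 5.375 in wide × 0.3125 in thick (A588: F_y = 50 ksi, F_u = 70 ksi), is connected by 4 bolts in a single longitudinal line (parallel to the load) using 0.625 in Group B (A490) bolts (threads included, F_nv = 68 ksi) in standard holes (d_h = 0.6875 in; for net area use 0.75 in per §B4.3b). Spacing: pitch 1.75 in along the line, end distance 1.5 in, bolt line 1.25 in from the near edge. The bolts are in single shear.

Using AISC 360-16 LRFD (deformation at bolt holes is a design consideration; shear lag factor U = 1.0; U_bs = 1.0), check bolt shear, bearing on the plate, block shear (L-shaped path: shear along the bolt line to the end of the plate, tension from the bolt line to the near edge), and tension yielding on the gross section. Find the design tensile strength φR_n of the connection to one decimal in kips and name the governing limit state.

Bolt shear: A_b = π(0.625)²/4 = 0.3068 in². φR_n = 0.75 × 68 × 0.3068 × 4 × 1 = 62.6 kips.
Bearing (0.3125 in plate, F_u = 70 ksi): end bolts L_c = 1.5 − 0.6875/2 = 1.15625, R_n = min(1.2×1.15625×0.3125×70, 2.4×0.625×0.3125×70) = 30.352 kips/bolt; interior L_c = 1.75 − 0.6875 = 1.0625, R_n = 27.891 kips/bolt. φR_n = 0.75 × (1×30.352 + 3×27.891) = 85.5 kips.
Block shear: shear path 1×[1.5+3×1.75] = 1×6.75 in, A_gv = 2.1094, A_nv = 1×(6.75 − 3.5×0.75)×0.3125 = 1.2891 in²; tension to near edge: (1.25 − 0.5×0.75)×0.3125 = 0.27344 in². R_n = min(0.6×70×1.2891, 0.6×50×2.1094) + 1.0×70×0.27344 = min(54.142, 63.282) + 19.141 = 73.283 kips. φR_n = 0.75 × 73.283 = 55.0 kips.
Tension yield (gross): A_g = 5.375×0.3125 = 1.6797 in². φR_n = 0.90 × 50 × 1.6797 = 75.6 kips.
Governing: min(62.6, 85.5, 55.0, 75.6) = 55.0 kips → block shear.

55.0 kips (block shear governs)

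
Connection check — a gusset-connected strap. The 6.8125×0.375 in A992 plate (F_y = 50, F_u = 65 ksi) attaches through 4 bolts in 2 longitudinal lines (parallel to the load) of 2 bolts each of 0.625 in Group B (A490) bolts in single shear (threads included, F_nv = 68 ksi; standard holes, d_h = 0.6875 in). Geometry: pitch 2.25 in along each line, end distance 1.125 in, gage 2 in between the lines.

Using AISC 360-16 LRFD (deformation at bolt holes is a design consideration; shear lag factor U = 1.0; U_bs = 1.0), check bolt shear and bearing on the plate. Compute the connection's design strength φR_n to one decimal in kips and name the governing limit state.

Bolt shear: A_b = π(0.625)²/4 = 0.3068 in². φR_n = 0.75 × 68 × 0.3068 × 4 × 1 = 62.6 kips.
Bearing (0.375 in plate, F_u = 65 ksi): end bolts L_c = 1.125 − 0.6875/2 = 0.78125, R_n = min(1.2×0.78125×0.375×65, 2.4×0.625×0.375×65) = 22.852 kips/bolt; interior L_c = 2.25 − 0.6875 = 1.5625, R_n = 36.563 kips/bolt. φR_n = 0.75 × (2×22.852 + 2×36.563) = 89.1 kips.
Governing: min(62.6, 89.1) = 62.6 kips → bolt shear.

62.6 kips (bolt shear governs)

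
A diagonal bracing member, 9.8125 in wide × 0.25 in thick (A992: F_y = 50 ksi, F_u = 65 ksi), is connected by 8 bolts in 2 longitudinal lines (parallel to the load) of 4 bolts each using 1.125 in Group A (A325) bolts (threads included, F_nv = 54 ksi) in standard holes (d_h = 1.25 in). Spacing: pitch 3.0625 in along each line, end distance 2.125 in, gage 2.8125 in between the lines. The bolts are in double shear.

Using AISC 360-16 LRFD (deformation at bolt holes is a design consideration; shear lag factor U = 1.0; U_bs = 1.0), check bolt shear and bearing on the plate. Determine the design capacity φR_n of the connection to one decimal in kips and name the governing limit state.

202.9 kips (bearing governs)

Bolt shear: A_b = π(1.125)²/4 = 0.99402 in². φR_n = 0.75 × 54 × 0.99402 × 8 × 2 = 644.1 kips.
Bearing (0.25 in plate, F_u = 65 ksi): end bolts L_c = 2.125 − 1.25/2 = 1.5, R_n = min(1.2×1.5×0.25×65, 2.4×1.125×0.25×65) = 29.25 kips/bolt; interior L_c = 3.0625 − 1.25 = 1.8125, R_n = 35.344 kips/bolt. φR_n = 0.75 × (2×29.25 + 6×35.344) = 202.9 kips.
Governing: min(644.1, 202.9) = 202.9 kips → bearing.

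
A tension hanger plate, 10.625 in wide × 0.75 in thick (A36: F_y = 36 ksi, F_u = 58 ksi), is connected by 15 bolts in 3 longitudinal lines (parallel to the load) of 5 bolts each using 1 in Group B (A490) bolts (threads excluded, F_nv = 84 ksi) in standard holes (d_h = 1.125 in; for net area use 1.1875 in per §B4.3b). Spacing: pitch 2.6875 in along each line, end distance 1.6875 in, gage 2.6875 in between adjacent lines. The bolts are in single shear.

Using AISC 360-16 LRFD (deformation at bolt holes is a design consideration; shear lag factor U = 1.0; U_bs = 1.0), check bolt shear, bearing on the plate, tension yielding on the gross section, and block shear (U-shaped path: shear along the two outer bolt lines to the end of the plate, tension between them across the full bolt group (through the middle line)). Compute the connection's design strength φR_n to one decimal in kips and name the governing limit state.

Bolt shear: A_b = π(1)²/4 = 0.7854 in². φR_n = 0.75 × 84 × 0.7854 × 15 × 1 = 742.2 kips.
Bearing (0.75 in plate, F_u = 58 ksi): end bolts L_c = 1.6875 − 1.125/2 = 1.125, R_n = min(1.2×1.125×0.75×58, 2.4×1×0.75×58) = 58.725 kips/bolt; interior L_c = 2.6875 − 1.125 = 1.5625, R_n = 81.563 kips/bolt. φR_n = 0.75 × (3×58.725 + 12×81.563) = 866.2 kips.
Tension yield (gross): A_g = 10.625×0.75 = 7.9688 in². φR_n = 0.90 × 36 × 7.9688 = 258.2 kips.
Block shear: shear path 2×[1.6875+4×2.6875] = 2×12.4375 in, A_gv = 18.656, A_nv = 2×(12.4375 − 4.5×1.1875)×0.75 = 10.641 in²; tension across gage: (5.375 − 2×1.1875)×0.75 = 2.25 in². R_n = min(0.6×58×10.641, 0.6×36×18.656) + 1.0×58×2.25 = min(370.31, 402.97) + 130.5 = 500.81 kips. φR_n = 0.75 × 500.81 = 375.6 kips.
Governing: min(742.2, 866.2, 258.2, 375.6) = 258.2 kips → gross-section yield.

258.2 kips (gross-section yield governs)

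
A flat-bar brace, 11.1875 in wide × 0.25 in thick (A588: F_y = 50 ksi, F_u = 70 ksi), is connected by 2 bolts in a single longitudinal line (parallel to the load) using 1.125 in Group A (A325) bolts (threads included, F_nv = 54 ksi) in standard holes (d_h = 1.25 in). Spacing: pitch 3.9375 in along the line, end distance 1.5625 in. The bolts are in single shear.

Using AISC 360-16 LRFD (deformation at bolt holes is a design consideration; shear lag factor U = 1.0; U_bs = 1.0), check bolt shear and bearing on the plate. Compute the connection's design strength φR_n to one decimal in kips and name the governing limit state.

Bolt shear: A_b = π(1.125)²/4 = 0.99402 in². φR_n = 0.75 × 54 × 0.99402 × 2 × 1 = 80.5 kips.
Bearing (0.25 in plate, F_u = 70 ksi): end bolts L_c = 1.5625 − 1.25/2 = 0.9375, R_n = min(1.2×0.9375×0.25×70, 2.4×1.125×0.25×70) = 19.688 kips/bolt; interior L_c = 3.9375 − 1.25 = 2.6875, R_n = 47.25 kips/bolt. φR_n = 0.75 × (1×19.688 + 1×47.25) = 50.2 kips.
Governing: min(80.5, 50.2) = 50.2 kips → bearing.

50.2 kips (bearing governs)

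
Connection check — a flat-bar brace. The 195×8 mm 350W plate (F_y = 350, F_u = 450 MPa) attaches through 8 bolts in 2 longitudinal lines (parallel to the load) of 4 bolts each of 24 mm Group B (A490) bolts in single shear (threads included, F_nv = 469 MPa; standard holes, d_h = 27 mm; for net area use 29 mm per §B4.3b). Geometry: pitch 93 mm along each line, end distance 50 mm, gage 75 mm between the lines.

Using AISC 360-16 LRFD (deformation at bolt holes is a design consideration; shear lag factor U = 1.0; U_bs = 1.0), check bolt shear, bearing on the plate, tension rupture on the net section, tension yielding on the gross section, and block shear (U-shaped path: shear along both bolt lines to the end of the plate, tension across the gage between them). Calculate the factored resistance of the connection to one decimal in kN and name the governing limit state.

369.9 kN (net-section rupture governs)

Bolt shear: A_b = π(24)²/4 = 452.39 mm². φR_n = 0.75 × 469 × 452.39 × 8 × 1 = 1273.0 kN.
Bearing (8 mm plate, F_u = 450 MPa): end bolts L_c = 50 − 27/2 = 36.5, R_n = min(1.2×36.5×8×450, 2.4×24×8×450) = 157.68 kN/bolt; interior L_c = 93 − 27 = 66, R_n = 207.36 kN/bolt. φR_n = 0.75 × (2×157.68 + 6×207.36) = 1169.6 kN.
Tension rupture (net): A_n = (195 − 2×29)×8 = 1096 mm² (U = 1.0, A_e = A_n). φR_n = 0.75 × 450 × 1096 = 369.9 kN.
Tension yield (gross): A_g = 195×8 = 1560 mm². φR_n = 0.90 × 350 × 1560 = 491.4 kN.
Block shear: shear path 2×[50+3×93] = 2×329 mm, A_gv = 5264, A_nv = 2×(329 − 3.5×29)×8 = 3640 mm²; tension across gage: (75 − 1×29)×8 = 368 mm². R_n = min(0.6×450×3640, 0.6×350×5264) + 1.0×450×368 = min(982.8, 1105.4) + 165.6 = 1148.4 kN. φR_n = 0.75 × 1148.4 = 861.3 kN.
Governing: min(1273.0, 1169.6, 369.9, 491.4, 861.3) = 369.9 kN → net-section rupture.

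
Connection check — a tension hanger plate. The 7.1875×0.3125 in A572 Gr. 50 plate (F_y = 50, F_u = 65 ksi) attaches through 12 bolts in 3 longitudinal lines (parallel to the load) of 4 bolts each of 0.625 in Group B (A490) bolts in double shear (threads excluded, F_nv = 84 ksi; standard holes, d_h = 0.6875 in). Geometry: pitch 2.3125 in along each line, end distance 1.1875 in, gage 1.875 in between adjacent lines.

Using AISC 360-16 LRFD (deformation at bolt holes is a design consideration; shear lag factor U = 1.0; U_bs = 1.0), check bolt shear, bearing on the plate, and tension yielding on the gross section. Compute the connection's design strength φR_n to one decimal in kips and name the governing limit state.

101.1 kips (gross-section yield governs)

Bolt shear: A_b = π(0.625)²/4 = 0.3068 in². φR_n = 0.75 × 84 × 0.3068 × 12 × 2 = 463.9 kips.
Bearing (0.3125 in plate, F_u = 65 ksi): end bolts L_c = 1.1875 − 0.6875/2 = 0.84375, R_n = min(1.2×0.84375×0.3125×65, 2.4×0.625×0.3125×65) = 20.566 kips/bolt; interior L_c = 2.3125 − 0.6875 = 1.625, R_n = 30.469 kips/bolt. φR_n = 0.75 × (3×20.566 + 9×30.469) = 251.9 kips.
Tension yield (gross): A_g = 7.1875×0.3125 = 2.2461 in². φR_n = 0.90 × 50 × 2.2461 = 101.1 kips.
Governing: min(463.9, 251.9, 101.1) = 101.1 kips → gross-section yield.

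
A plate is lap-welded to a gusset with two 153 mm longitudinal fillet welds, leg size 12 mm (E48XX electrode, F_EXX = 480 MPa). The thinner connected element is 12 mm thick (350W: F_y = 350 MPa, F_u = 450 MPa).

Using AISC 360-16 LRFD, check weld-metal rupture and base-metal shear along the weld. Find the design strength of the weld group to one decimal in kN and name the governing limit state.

560.8 kN (weld metal governs)

Weld metal: throat = 0.707×12 = 8.484 mm, L = 2×153 = 306 mm. φR_n = 0.75 × 0.6 × 480 × 8.484 × 306 = 560.8 kN.
Base metal shear (12 mm plate): yield φR_n = 1.0×0.6×350×12×306 = 771.1 kN; rupture φR_n = 0.75×0.6×450×12×306 = 743.6 kN; take 743.6 kN (rupture).
Governing: min(560.8, 743.6) = 560.8 kN → weld metal.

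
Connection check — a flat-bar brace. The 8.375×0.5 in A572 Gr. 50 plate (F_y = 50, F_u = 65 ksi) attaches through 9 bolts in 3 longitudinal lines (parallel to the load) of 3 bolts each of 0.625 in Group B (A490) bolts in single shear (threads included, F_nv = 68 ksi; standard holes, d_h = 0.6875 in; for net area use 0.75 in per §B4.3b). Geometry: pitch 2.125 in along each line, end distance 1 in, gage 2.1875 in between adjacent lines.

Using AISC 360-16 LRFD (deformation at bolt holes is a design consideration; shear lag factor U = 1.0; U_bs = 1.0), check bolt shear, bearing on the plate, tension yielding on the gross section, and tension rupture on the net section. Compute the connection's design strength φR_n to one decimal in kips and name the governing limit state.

Bolt shear: A_b = π(0.625)²/4 = 0.3068 in². φR_n = 0.75 × 68 × 0.3068 × 9 × 1 = 140.8 kips.
Bearing (0.5 in plate, F_u = 65 ksi): end bolts L_c = 1 − 0.6875/2 = 0.65625, R_n = min(1.2×0.65625×0.5×65, 2.4×0.625×0.5×65) = 25.594 kips/bolt; interior L_c = 2.125 − 0.6875 = 1.4375, R_n = 48.75 kips/bolt. φR_n = 0.75 × (3×25.594 + 6×48.75) = 277.0 kips.
Tension yield (gross): A_g = 8.375×0.5 = 4.1875 in². φR_n = 0.90 × 50 × 4.1875 = 188.4 kips.
Tension rupture (net): A_n = (8.375 − 3×0.75)×0.5 = 3.0625 in² (U = 1.0, A_e = A_n). φR_n = 0.75 × 65 × 3.0625 = 149.3 kips.
Governing: min(140.8, 277.0, 188.4, 149.3) = 140.8 kips → bolt shear.

140.8 kips (bolt shear governs)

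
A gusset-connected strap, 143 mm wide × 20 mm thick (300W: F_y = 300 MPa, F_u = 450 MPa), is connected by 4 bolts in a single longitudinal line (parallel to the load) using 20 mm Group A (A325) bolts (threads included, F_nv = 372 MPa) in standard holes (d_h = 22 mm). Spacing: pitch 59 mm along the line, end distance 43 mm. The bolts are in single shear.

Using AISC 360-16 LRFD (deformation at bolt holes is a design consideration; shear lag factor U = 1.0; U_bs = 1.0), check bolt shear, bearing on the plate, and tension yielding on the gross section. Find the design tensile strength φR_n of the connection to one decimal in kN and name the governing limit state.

Bolt shear: A_b = π(20)²/4 = 314.16 mm². φR_n = 0.75 × 372 × 314.16 × 4 × 1 = 350.6 kN.
Bearing (20 mm plate, F_u = 450 MPa): end bolts L_c = 43 − 22/2 = 32, R_n = min(1.2×32×20×450, 2.4×20×20×450) = 345.6 kN/bolt; interior L_c = 59 − 22 = 37, R_n = 399.6 kN/bolt. φR_n = 0.75 × (1×345.6 + 3×399.6) = 1158.3 kN.
Tension yield (gross): A_g = 143×20 = 2860 mm². φR_n = 0.90 × 300 × 2860 = 772.2 kN.
Governing: min(350.6, 1158.3, 772.2) = 350.6 kN → bolt shear.

350.6 kN (bolt shear governs)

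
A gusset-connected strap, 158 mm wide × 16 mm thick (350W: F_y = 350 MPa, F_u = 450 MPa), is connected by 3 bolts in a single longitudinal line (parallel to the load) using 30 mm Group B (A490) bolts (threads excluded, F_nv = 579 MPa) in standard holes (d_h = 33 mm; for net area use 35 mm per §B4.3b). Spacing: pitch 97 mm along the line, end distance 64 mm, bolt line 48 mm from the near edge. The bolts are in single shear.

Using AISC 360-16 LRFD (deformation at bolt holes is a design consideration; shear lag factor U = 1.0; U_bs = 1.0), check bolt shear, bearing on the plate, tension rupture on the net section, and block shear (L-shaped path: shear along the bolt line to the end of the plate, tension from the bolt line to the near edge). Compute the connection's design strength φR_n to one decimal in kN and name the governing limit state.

Bolt shear: A_b = π(30)²/4 = 706.86 mm². φR_n = 0.75 × 579 × 706.86 × 3 × 1 = 920.9 kN.
Bearing (16 mm plate, F_u = 450 MPa): end bolts L_c = 64 − 33/2 = 47.5, R_n = min(1.2×47.5×16×450, 2.4×30×16×450) = 410.4 kN/bolt; interior L_c = 97 − 33 = 64, R_n = 518.4 kN/bolt. φR_n = 0.75 × (1×410.4 + 2×518.4) = 1085.4 kN.
Tension rupture (net): A_n = (158 − 1×35)×16 = 1968 mm² (U = 1.0, A_e = A_n). φR_n = 0.75 × 450 × 1968 = 664.2 kN.
Block shear: shear path 1×[64+2×97] = 1×258 mm, A_gv = 4128, A_nv = 1×(258 − 2.5×35)×16 = 2728 mm²; tension to near edge: (48 − 0.5×35)×16 = 488 mm². R_n = min(0.6×450×2728, 0.6×350×4128) + 1.0×450×488 = min(736.56, 866.88) + 219.6 = 956.16 kN. φR_n = 0.75 × 956.16 = 717.1 kN.
Governing: min(920.9, 1085.4, 664.2, 717.1) = 664.2 kN → net-section rupture.

664.2 kN (net-section rupture governs)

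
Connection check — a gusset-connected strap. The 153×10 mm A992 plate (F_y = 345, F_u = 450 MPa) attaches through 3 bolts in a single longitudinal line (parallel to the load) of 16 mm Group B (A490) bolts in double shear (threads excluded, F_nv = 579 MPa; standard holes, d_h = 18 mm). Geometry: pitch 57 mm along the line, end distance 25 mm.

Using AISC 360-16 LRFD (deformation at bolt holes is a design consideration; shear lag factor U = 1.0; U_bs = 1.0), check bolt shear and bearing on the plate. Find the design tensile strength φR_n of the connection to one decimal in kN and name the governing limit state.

324.0 kN (bearing governs)

Bolt shear: A_b = π(16)²/4 = 201.06 mm². φR_n = 0.75 × 579 × 201.06 × 3 × 2 = 523.9 kN.
Bearing (10 mm plate, F_u = 450 MPa): end bolts L_c = 25 − 18/2 = 16, R_n = min(1.2×16×10×450, 2.4×16×10×450) = 86.4 kN/bolt; interior L_c = 57 − 18 = 39, R_n = 172.8 kN/bolt. φR_n = 0.75 × (1×86.4 + 2×172.8) = 324.0 kN.
Governing: min(523.9, 324.0) = 324.0 kN → bearing.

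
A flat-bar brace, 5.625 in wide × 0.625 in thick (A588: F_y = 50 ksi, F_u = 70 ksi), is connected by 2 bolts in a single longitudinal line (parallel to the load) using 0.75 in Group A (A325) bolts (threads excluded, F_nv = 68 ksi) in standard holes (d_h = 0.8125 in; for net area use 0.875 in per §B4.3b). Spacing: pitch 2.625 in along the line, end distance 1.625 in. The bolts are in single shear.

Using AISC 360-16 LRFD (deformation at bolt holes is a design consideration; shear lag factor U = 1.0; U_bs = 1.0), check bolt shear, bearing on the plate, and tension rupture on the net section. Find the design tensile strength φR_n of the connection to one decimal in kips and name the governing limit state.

Bolt shear: A_b = π(0.75)²/4 = 0.44179 in². φR_n = 0.75 × 68 × 0.44179 × 2 × 1 = 45.1 kips.
Bearing (0.625 in plate, F_u = 70 ksi): end bolts L_c = 1.625 − 0.8125/2 = 1.21875, R_n = min(1.2×1.21875×0.625×70, 2.4×0.75×0.625×70) = 63.984 kips/bolt; interior L_c = 2.625 − 0.8125 = 1.8125, R_n = 78.75 kips/bolt. φR_n = 0.75 × (1×63.984 + 1×78.75) = 107.1 kips.
Tension rupture (net): A_n = (5.625 − 1×0.875)×0.625 = 2.9688 in² (U = 1.0, A_e = A_n). φR_n = 0.75 × 70 × 2.9688 = 155.9 kips.
Governing: min(45.1, 107.1, 155.9) = 45.1 kips → bolt shear.

45.1 kips (bolt shear governs)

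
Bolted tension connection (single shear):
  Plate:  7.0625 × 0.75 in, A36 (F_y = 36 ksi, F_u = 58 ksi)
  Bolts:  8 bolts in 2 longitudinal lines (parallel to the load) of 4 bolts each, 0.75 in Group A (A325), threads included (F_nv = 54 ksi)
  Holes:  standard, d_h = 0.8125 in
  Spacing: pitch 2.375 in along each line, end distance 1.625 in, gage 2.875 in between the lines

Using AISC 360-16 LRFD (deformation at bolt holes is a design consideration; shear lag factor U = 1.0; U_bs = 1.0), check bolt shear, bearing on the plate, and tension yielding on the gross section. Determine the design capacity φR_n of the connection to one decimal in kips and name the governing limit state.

Bolt shear: A_b = π(0.75)²/4 = 0.44179 in². φR_n = 0.75 × 54 × 0.44179 × 8 × 1 = 143.1 kips.
Bearing (0.75 in plate, F_u = 58 ksi): end bolts L_c = 1.625 − 0.8125/2 = 1.21875, R_n = min(1.2×1.21875×0.75×58, 2.4×0.75×0.75×58) = 63.619 kips/bolt; interior L_c = 2.375 − 0.8125 = 1.5625, R_n = 78.3 kips/bolt. φR_n = 0.75 × (2×63.619 + 6×78.3) = 447.8 kips.
Tension yield (gross): A_g = 7.0625×0.75 = 5.2969 in². φR_n = 0.90 × 36 × 5.2969 = 171.6 kips.
Governing: min(143.1, 447.8, 171.6) = 143.1 kips → bolt shear.

143.1 kips (bolt shear governs)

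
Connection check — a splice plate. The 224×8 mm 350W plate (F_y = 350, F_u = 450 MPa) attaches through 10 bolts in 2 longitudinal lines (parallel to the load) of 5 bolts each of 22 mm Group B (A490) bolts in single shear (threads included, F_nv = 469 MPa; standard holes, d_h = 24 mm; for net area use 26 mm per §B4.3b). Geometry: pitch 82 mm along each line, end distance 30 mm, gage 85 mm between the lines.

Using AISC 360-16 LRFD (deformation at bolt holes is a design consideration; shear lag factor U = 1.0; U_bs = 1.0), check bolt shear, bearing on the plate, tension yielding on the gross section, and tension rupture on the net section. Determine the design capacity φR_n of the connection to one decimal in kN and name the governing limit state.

Bolt shear: A_b = π(22)²/4 = 380.13 mm². φR_n = 0.75 × 469 × 380.13 × 10 × 1 = 1337.1 kN.
Bearing (8 mm plate, F_u = 450 MPa): end bolts L_c = 30 − 24/2 = 18, R_n = min(1.2×18×8×450, 2.4×22×8×450) = 77.76 kN/bolt; interior L_c = 82 − 24 = 58, R_n = 190.08 kN/bolt. φR_n = 0.75 × (2×77.76 + 8×190.08) = 1257.1 kN.
Tension yield (gross): A_g = 224×8 = 1792 mm². φR_n = 0.90 × 350 × 1792 = 564.5 kN.
Tension rupture (net): A_n = (224 − 2×26)×8 = 1376 mm² (U = 1.0, A_e = A_n). φR_n = 0.75 × 450 × 1376 = 464.4 kN.
Governing: min(1337.1, 1257.1, 564.5, 464.4) = 464.4 kN → net-section rupture.

464.4 kN (net-section rupture governs)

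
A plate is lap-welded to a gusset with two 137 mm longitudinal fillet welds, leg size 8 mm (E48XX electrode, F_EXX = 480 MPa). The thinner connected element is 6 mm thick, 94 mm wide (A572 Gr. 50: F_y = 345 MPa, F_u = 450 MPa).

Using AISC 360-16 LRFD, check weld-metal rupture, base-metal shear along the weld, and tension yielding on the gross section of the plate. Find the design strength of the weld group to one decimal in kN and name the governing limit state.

Weld metal: throat = 0.707×8 = 5.656 mm, L = 2×137 = 274 mm. φR_n = 0.75 × 0.6 × 480 × 5.656 × 274 = 334.7 kN.
Base metal shear (6 mm plate): yield φR_n = 1.0×0.6×345×6×274 = 340.3 kN; rupture φR_n = 0.75×0.6×450×6×274 = 332.9 kN; take 332.9 kN (rupture).
Tension yield (gross): A_g = 94×6 = 564 mm². φR_n = 0.90 × 345 × 564 = 175.1 kN.
Governing: min(334.7, 332.9, 175.1) = 175.1 kN → gross-section yield.

175.1 kN (gross-section yield governs)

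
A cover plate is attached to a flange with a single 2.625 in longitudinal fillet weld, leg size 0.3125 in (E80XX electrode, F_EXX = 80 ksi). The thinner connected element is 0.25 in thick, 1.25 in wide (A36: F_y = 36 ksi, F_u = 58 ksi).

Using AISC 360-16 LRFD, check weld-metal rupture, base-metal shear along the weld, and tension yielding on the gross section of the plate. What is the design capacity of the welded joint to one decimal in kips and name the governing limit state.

10.1 kips (gross-section yield governs)

Weld metal: throat = 0.707×0.3125 = 0.22094 in, L = 2.625 in. φR_n = 0.75 × 0.6 × 80 × 0.22094 × 2.625 = 20.9 kips.
Base metal shear (0.25 in plate): yield φR_n = 1.0×0.6×36×0.25×2.625 = 14.2 kips; rupture φR_n = 0.75×0.6×58×0.25×2.625 = 17.1 kips; take 14.2 kips (yield).
Tension yield (gross): A_g = 1.25×0.25 = 0.3125 in². φR_n = 0.90 × 36 × 0.3125 = 10.1 kips.
Governing: min(20.9, 14.2, 10.1) = 10.1 kips → gross-section yield.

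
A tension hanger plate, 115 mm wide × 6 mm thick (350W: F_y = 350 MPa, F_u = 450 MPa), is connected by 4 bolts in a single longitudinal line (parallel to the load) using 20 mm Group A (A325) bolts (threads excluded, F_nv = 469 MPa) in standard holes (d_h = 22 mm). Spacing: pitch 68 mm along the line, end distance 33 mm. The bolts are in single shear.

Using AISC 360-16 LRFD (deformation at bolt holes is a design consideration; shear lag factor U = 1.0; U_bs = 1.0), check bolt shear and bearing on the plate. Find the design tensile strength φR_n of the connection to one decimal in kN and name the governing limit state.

345.1 kN (bearing governs)

Bolt shear: A_b = π(20)²/4 = 314.16 mm². φR_n = 0.75 × 469 × 314.16 × 4 × 1 = 442.0 kN.
Bearing (6 mm plate, F_u = 450 MPa): end bolts L_c = 33 − 22/2 = 22, R_n = min(1.2×22×6×450, 2.4×20×6×450) = 71.28 kN/bolt; interior L_c = 68 − 22 = 46, R_n = 129.6 kN/bolt. φR_n = 0.75 × (1×71.28 + 3×129.6) = 345.1 kN.
Governing: min(442.0, 345.1) = 345.1 kN → bearing.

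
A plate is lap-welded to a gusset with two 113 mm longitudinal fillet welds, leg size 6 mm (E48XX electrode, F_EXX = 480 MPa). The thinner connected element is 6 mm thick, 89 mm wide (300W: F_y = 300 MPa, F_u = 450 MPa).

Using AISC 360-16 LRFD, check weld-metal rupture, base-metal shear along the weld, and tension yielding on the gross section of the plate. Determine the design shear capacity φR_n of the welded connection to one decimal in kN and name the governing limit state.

144.2 kN (gross-section yield governs)

Weld metal: throat = 0.707×6 = 4.242 mm, L = 2×113 = 226 mm. φR_n = 0.75 × 0.6 × 480 × 4.242 × 226 = 207.1 kN.
Base metal shear (6 mm plate): yield φR_n = 1.0×0.6×300×6×226 = 244.1 kN; rupture φR_n = 0.75×0.6×450×6×226 = 274.6 kN; take 244.1 kN (yield).
Tension yield (gross): A_g = 89×6 = 534 mm². φR_n = 0.90 × 300 × 534 = 144.2 kN.
Governing: min(207.1, 244.1, 144.2) = 144.2 kN → gross-section yield.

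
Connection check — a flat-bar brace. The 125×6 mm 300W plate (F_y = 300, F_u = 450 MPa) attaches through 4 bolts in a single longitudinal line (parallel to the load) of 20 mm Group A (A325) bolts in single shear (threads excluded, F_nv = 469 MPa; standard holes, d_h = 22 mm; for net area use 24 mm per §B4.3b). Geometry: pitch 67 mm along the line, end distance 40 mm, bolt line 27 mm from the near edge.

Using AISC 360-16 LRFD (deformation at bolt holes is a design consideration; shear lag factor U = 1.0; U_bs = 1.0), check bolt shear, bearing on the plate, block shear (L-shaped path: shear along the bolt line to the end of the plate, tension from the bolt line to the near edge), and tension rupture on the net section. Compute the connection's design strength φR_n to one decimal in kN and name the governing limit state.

204.5 kN (net-section rupture governs)

Bolt shear: A_b = π(20)²/4 = 314.16 mm². φR_n = 0.75 × 469 × 314.16 × 4 × 1 = 442.0 kN.
Bearing (6 mm plate, F_u = 450 MPa): end bolts L_c = 40 − 22/2 = 29, R_n = min(1.2×29×6×450, 2.4×20×6×450) = 93.96 kN/bolt; interior L_c = 67 − 22 = 45, R_n = 129.6 kN/bolt. φR_n = 0.75 × (1×93.96 + 3×129.6) = 362.1 kN.
Block shear: shear path 1×[40+3×67] = 1×241 mm, A_gv = 1446, A_nv = 1×(241 − 3.5×24)×6 = 942 mm²; tension to near edge: (27 − 0.5×24)×6 = 90 mm². R_n = min(0.6×450×942, 0.6×300×1446) + 1.0×450×90 = min(254.34, 260.28) + 40.5 = 294.84 kN. φR_n = 0.75 × 294.84 = 221.1 kN.
Tension rupture (net): A_n = (125 − 1×24)×6 = 606 mm² (U = 1.0, A_e = A_n). φR_n = 0.75 × 450 × 606 = 204.5 kN.
Governing: min(442.0, 362.1, 221.1, 204.5) = 204.5 kN → net-section rupture.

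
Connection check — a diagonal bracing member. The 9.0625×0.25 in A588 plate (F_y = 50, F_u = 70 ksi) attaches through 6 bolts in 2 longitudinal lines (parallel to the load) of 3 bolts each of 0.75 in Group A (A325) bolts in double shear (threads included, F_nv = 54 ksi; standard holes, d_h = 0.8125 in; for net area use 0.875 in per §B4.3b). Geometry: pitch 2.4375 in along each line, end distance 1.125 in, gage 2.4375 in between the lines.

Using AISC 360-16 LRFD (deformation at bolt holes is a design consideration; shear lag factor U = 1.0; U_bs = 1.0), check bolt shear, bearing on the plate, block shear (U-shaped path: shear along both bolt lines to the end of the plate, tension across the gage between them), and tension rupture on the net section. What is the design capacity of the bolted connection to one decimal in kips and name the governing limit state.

80.6 kips (block shear governs)

Bolt shear: A_b = π(0.75)²/4 = 0.44179 in². φR_n = 0.75 × 54 × 0.44179 × 6 × 2 = 214.7 kips.
Bearing (0.25 in plate, F_u = 70 ksi): end bolts L_c = 1.125 − 0.8125/2 = 0.71875, R_n = min(1.2×0.71875×0.25×70, 2.4×0.75×0.25×70) = 15.094 kips/bolt; interior L_c = 2.4375 − 0.8125 = 1.625, R_n = 31.5 kips/bolt. φR_n = 0.75 × (2×15.094 + 4×31.5) = 117.1 kips.
Block shear: shear path 2×[1.125+2×2.4375] = 2×6 in, A_gv = 3, A_nv = 2×(6 − 2.5×0.875)×0.25 = 1.9063 in²; tension across gage: (2.4375 − 1×0.875)×0.25 = 0.39063 in². R_n = min(0.6×70×1.9063, 0.6×50×3) + 1.0×70×0.39063 = min(80.065, 90) + 27.344 = 107.41 kips. φR_n = 0.75 × 107.41 = 80.6 kips.
Tension rupture (net): A_n = (9.0625 − 2×0.875)×0.25 = 1.8281 in² (U = 1.0, A_e = A_n). φR_n = 0.75 × 70 × 1.8281 = 96.0 kips.
Governing: min(214.7, 117.1, 80.6, 96.0) = 80.6 kips → block shear.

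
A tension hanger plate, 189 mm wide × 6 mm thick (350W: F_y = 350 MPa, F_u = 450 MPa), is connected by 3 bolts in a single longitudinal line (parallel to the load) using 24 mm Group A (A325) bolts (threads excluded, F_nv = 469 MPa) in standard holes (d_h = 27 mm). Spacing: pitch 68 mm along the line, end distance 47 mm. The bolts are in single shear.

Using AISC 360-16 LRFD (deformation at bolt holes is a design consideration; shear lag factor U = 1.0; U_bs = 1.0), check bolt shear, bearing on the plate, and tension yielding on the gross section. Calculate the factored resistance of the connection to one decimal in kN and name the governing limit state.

280.7 kN (bearing governs)

Bolt shear: A_b = π(24)²/4 = 452.39 mm². φR_n = 0.75 × 469 × 452.39 × 3 × 1 = 477.4 kN.
Bearing (6 mm plate, F_u = 450 MPa): end bolts L_c = 47 − 27/2 = 33.5, R_n = min(1.2×33.5×6×450, 2.4×24×6×450) = 108.54 kN/bolt; interior L_c = 68 − 27 = 41, R_n = 132.84 kN/bolt. φR_n = 0.75 × (1×108.54 + 2×132.84) = 280.7 kN.
Tension yield (gross): A_g = 189×6 = 1134 mm². φR_n = 0.90 × 350 × 1134 = 357.2 kN.
Governing: min(477.4, 280.7, 357.2) = 280.7 kN → bearing.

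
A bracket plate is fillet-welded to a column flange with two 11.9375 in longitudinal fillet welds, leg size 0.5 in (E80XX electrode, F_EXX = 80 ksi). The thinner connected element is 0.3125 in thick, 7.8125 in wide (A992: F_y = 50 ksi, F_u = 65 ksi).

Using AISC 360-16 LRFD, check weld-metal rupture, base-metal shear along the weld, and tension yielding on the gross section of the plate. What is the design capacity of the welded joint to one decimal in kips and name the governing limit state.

109.9 kips (gross-section yield governs)

Weld metal: throat = 0.707×0.5 = 0.3535 in, L = 2×11.9375 = 23.875 in. φR_n = 0.75 × 0.6 × 80 × 0.3535 × 23.875 = 303.8 kips.
Base metal shear (0.3125 in plate): yield φR_n = 1.0×0.6×50×0.3125×23.875 = 223.8 kips; rupture φR_n = 0.75×0.6×65×0.3125×23.875 = 218.2 kips; take 218.2 kips (rupture).
Tension yield (gross): A_g = 7.8125×0.3125 = 2.4414 in². φR_n = 0.90 × 50 × 2.4414 = 109.9 kips.
Governing: min(303.8, 218.2, 109.9) = 109.9 kips → gross-section yield.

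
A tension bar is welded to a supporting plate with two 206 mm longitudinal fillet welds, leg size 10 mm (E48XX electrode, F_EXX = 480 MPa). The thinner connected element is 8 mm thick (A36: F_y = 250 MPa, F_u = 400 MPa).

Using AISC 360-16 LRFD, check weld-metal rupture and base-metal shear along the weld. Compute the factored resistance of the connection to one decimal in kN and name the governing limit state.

Weld metal: throat = 0.707×10 = 7.07 mm, L = 2×206 = 412 mm. φR_n = 0.75 × 0.6 × 480 × 7.07 × 412 = 629.2 kN.
Base metal shear (8 mm plate): yield φR_n = 1.0×0.6×250×8×412 = 494.4 kN; rupture φR_n = 0.75×0.6×400×8×412 = 593.3 kN; take 494.4 kN (yield).
Governing: min(629.2, 494.4) = 494.4 kN → base-metal shear.

494.4 kN (base-metal shear governs)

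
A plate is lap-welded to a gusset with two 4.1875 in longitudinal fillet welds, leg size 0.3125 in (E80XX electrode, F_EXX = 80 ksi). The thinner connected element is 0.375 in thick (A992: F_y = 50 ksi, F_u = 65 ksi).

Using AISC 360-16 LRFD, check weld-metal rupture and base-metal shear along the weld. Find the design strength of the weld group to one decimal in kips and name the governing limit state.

Weld metal: throat = 0.707×0.3125 = 0.22094 in, L = 2×4.1875 = 8.375 in. φR_n = 0.75 × 0.6 × 80 × 0.22094 × 8.375 = 66.6 kips.
Base metal shear (0.375 in plate): yield φR_n = 1.0×0.6×50×0.375×8.375 = 94.2 kips; rupture φR_n = 0.75×0.6×65×0.375×8.375 = 91.9 kips; take 91.9 kips (rupture).
Governing: min(66.6, 91.9) = 66.6 kips → weld metal.

66.6 kips (weld metal governs)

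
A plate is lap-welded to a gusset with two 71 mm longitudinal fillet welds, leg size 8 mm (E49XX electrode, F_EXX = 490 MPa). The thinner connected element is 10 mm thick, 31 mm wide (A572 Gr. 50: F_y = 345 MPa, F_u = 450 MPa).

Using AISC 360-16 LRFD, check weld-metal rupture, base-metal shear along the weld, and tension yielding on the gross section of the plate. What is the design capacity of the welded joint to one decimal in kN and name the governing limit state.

96.3 kN (gross-section yield governs)

Weld metal: throat = 0.707×8 = 5.656 mm, L = 2×71 = 142 mm. φR_n = 0.75 × 0.6 × 490 × 5.656 × 142 = 177.1 kN.
Base metal shear (10 mm plate): yield φR_n = 1.0×0.6×345×10×142 = 293.9 kN; rupture φR_n = 0.75×0.6×450×10×142 = 287.6 kN; take 287.6 kN (rupture).
Tension yield (gross): A_g = 31×10 = 310 mm². φR_n = 0.90 × 345 × 310 = 96.3 kN.
Governing: min(177.1, 287.6, 96.3) = 96.3 kN → gross-section yield.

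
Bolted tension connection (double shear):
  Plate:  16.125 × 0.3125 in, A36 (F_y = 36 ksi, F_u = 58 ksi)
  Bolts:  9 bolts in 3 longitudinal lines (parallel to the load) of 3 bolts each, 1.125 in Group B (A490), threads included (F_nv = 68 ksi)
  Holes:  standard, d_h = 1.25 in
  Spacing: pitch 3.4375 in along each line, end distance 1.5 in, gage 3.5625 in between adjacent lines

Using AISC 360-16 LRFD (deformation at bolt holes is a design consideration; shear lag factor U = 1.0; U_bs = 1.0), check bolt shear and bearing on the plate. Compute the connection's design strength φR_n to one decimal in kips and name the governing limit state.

256.9 kips (bearing governs)

Bolt shear: A_b = π(1.125)²/4 = 0.99402 in². φR_n = 0.75 × 68 × 0.99402 × 9 × 2 = 912.5 kips.
Bearing (0.3125 in plate, F_u = 58 ksi): end bolts L_c = 1.5 − 1.25/2 = 0.875, R_n = min(1.2×0.875×0.3125×58, 2.4×1.125×0.3125×58) = 19.031 kips/bolt; interior L_c = 3.4375 − 1.25 = 2.1875, R_n = 47.578 kips/bolt. φR_n = 0.75 × (3×19.031 + 6×47.578) = 256.9 kips.
Governing: min(912.5, 256.9) = 256.9 kips → bearing.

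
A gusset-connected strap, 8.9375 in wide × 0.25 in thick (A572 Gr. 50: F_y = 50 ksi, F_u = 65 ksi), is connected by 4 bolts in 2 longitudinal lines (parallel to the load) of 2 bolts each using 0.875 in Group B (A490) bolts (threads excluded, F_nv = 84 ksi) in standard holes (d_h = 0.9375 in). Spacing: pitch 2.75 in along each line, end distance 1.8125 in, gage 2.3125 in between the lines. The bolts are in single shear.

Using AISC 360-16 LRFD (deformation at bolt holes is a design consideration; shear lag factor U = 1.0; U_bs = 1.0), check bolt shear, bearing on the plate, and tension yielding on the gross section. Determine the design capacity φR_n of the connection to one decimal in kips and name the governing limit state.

90.5 kips (bearing governs)

Bolt shear: A_b = π(0.875)²/4 = 0.60132 in². φR_n = 0.75 × 84 × 0.60132 × 4 × 1 = 151.5 kips.
Bearing (0.25 in plate, F_u = 65 ksi): end bolts L_c = 1.8125 − 0.9375/2 = 1.34375, R_n = min(1.2×1.34375×0.25×65, 2.4×0.875×0.25×65) = 26.203 kips/bolt; interior L_c = 2.75 − 0.9375 = 1.8125, R_n = 34.125 kips/bolt. φR_n = 0.75 × (2×26.203 + 2×34.125) = 90.5 kips.
Tension yield (gross): A_g = 8.9375×0.25 = 2.2344 in². φR_n = 0.90 × 50 × 2.2344 = 100.5 kips.
Governing: min(151.5, 90.5, 100.5) = 90.5 kips → bearing.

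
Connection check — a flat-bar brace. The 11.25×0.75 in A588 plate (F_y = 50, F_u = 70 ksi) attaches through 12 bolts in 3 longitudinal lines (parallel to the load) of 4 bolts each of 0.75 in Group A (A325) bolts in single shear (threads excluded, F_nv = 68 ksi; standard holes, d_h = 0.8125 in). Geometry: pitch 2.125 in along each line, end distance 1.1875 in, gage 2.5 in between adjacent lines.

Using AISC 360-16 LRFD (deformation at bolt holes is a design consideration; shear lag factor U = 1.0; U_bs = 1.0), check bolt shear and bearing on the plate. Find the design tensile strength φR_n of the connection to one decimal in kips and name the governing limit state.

270.4 kips (bolt shear governs)

Bolt shear: A_b = π(0.75)²/4 = 0.44179 in². φR_n = 0.75 × 68 × 0.44179 × 12 × 1 = 270.4 kips.
Bearing (0.75 in plate, F_u = 70 ksi): end bolts L_c = 1.1875 − 0.8125/2 = 0.78125, R_n = min(1.2×0.78125×0.75×70, 2.4×0.75×0.75×70) = 49.219 kips/bolt; interior L_c = 2.125 − 0.8125 = 1.3125, R_n = 82.688 kips/bolt. φR_n = 0.75 × (3×49.219 + 9×82.688) = 668.9 kips.
Governing: min(270.4, 668.9) = 270.4 kips → bolt shear.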